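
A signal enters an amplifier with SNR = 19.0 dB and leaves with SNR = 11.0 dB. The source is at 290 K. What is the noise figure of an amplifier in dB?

8.0 dB

NF (dB) = SNR_in(dB) − SNR_out(dB) when the source is at T₀
NF = 19.0 − 11.0 = 8.0 dB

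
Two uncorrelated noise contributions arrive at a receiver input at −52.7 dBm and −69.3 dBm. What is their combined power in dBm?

Convert to linear, add, convert back:
P₁ = 5.37×10⁻⁹ W, P₂ = 1.17×10⁻¹⁰ W
P_tot = 5.49×10⁻⁹ W → 10 log₁₀(P_tot / 10⁻³) = −52.6 dBm

−52.6 dBm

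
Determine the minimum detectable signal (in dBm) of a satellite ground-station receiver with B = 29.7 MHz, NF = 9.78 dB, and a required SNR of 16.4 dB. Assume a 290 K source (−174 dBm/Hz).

−73.1 dBm

Sensitivity = −174 + 10 log₁₀(B) + NF + SNR_min
= −174 + 74.73 + 9.78 + 16.4
= −73.09 dBm → −73.1 dBm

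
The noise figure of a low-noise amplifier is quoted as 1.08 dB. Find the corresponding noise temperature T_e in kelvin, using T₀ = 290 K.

F = 10^(1.08/10) = 1.28233
T_e = (F − 1)·T₀ = (1.28233 − 1) × 290 = 81.9 K

81.9 K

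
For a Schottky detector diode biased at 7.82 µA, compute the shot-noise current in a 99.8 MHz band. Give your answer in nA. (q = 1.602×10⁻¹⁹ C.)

I_n = √(2qI·B)
2qI·B = 2 × 1.602×10⁻¹⁹ × 7.82×10⁻⁶ × 9.98×10⁷ = 2.50×10⁻¹⁶ A²
I_n = √(2.50×10⁻¹⁶) = 1.58×10⁻⁸ A = 15.8 nA

15.8 nA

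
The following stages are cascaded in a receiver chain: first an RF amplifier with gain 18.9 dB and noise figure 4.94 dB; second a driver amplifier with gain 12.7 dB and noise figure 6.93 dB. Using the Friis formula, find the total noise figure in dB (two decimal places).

Convert to linear (a loss of L dB is a gain of −L dB): F_i = 10^(NF_i/10), G_i = 10^(G_i,dB/10)
  Stage 1: F_1 = 10^(4.94/10) = 3.119, G_1 = 10^(18.9/10) = 77.62
  Stage 2: F_2 = 10^(6.93/10) = 4.932, G_2 = 10^(12.7/10) = 18.62
Friis cascade:
  F = 3.119 + (4.932 − 1)/77.62 = 3.170
NF = 10 log₁₀(3.170) = 5.01 dB

5.01 dB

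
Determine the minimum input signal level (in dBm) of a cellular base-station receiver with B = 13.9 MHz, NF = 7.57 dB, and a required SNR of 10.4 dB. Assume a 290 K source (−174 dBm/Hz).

Sensitivity = −174 + 10 log₁₀(B) + NF + SNR_min
= −174 + 71.43 + 7.57 + 10.4
= −84.60 dBm → −84.6 dBm

−84.6 dBm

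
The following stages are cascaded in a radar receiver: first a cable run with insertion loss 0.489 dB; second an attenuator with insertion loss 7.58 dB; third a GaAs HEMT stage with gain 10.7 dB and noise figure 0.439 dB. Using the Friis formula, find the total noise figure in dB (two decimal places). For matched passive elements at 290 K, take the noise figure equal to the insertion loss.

8.51 dB

Convert to linear (a loss of L dB is a gain of −L dB): F_i = 10^(NF_i/10), G_i = 10^(G_i,dB/10)
  Stage 1: F_1 = 10^(0.489/10) = 1.119, G_1 = 10^(−0.489/10) = 0.8935
  Stage 2: F_2 = 10^(7.58/10) = 5.728, G_2 = 10^(−7.58/10) = 0.1746
  Stage 3: F_3 = 10^(0.439/10) = 1.106, G_3 = 10^(10.7/10) = 11.75
Friis cascade:
  F = 1.119 + (5.728 − 1)/0.8935 + (1.106 − 1)/0.1560 = 7.093
NF = 10 log₁₀(7.093) = 8.51 dB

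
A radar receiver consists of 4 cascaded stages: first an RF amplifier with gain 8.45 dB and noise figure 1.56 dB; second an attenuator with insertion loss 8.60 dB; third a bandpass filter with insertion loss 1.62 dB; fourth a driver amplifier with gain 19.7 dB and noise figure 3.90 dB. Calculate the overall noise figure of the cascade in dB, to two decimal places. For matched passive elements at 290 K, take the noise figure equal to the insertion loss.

6.97 dB

Convert to linear (a loss of L dB is a gain of −L dB): F_i = 10^(NF_i/10), G_i = 10^(G_i,dB/10)
  Stage 1: F_1 = 10^(1.56/10) = 1.432, G_1 = 10^(8.45/10) = 6.998
  Stage 2: F_2 = 10^(8.60/10) = 7.244, G_2 = 10^(−8.60/10) = 0.1380
  Stage 3: F_3 = 10^(1.62/10) = 1.452, G_3 = 10^(−1.62/10) = 0.6887
  Stage 4: F_4 = 10^(3.90/10) = 2.455, G_4 = 10^(19.7/10) = 93.33
Friis cascade:
  F = 1.432 + (7.244 − 1)/6.998 + (1.452 − 1)/0.9661 + (2.455 − 1)/0.6653 = 4.979
NF = 10 log₁₀(4.979) = 6.97 dB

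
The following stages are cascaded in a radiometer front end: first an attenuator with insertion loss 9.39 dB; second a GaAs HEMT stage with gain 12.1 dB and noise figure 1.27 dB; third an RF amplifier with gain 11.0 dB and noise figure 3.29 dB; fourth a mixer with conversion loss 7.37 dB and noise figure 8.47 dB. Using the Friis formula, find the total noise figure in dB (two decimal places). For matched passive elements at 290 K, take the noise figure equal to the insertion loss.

Convert to linear (a loss of L dB is a gain of −L dB): F_i = 10^(NF_i/10), G_i = 10^(G_i,dB/10)
  Stage 1: F_1 = 10^(9.39/10) = 8.690, G_1 = 10^(−9.39/10) = 0.1151
  Stage 2: F_2 = 10^(1.27/10) = 1.340, G_2 = 10^(12.1/10) = 16.22
  Stage 3: F_3 = 10^(3.29/10) = 2.133, G_3 = 10^(11.0/10) = 12.59
  Stage 4: F_4 = 10^(8.47/10) = 7.031, G_4 = 10^(−7.37/10) = 0.1832
Friis cascade:
  F = 8.690 + (1.340 − 1)/0.1151 + (2.133 − 1)/1.866 + (7.031 − 1)/23.50 = 12.51
NF = 10 log₁₀(12.51) = 10.97 dB

10.97 dB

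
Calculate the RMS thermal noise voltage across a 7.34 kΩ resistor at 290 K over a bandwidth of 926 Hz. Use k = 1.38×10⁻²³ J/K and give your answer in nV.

330 nV

V_n = √(4kTRB)
4kTRB = 4 × 1.38×10⁻²³ × 290 × 7.34×10³ × 9.26×10² = 1.09×10⁻¹³ V²
V_n = √(1.09×10⁻¹³) = 3.30×10⁻⁷ V = 330 nV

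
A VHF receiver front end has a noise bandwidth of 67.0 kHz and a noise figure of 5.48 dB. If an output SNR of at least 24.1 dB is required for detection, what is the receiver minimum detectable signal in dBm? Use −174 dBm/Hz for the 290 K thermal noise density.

Sensitivity = −174 + 10 log₁₀(B) + NF + SNR_min
= −174 + 48.26 + 5.48 + 24.1
= −96.16 dBm → −96.2 dBm

−96.2 dBm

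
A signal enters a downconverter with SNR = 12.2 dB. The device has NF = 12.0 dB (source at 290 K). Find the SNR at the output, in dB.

By definition F = SNR_in/SNR_out, so in dB: SNR_out = SNR_in − NF
SNR_out = 12.2 − 12.0 = 0.2 dB

0.2 dB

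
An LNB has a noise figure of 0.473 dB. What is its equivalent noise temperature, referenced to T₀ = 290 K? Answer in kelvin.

F = 10^(0.473/10) = 1.11506
T_e = (F − 1)·T₀ = (1.11506 − 1) × 290 = 33.4 K

33.4 K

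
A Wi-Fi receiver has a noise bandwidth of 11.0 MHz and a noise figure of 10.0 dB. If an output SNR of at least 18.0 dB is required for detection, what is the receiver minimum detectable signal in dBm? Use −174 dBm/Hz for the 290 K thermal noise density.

−75.6 dBm

Sensitivity = −174 + 10 log₁₀(B) + NF + SNR_min
= −174 + 70.41 + 10.0 + 18.0
= −75.59 dBm → −75.6 dBm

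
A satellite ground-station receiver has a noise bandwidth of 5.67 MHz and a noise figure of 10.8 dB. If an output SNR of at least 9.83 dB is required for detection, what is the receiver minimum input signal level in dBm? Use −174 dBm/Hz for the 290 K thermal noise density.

Sensitivity = −174 + 10 log₁₀(B) + NF + SNR_min
= −174 + 67.54 + 10.8 + 9.83
= −85.83 dBm → −85.8 dBm

−85.8 dBm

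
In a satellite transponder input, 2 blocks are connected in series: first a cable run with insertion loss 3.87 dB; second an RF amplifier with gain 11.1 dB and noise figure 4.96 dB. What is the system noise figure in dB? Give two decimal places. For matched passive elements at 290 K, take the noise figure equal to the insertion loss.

8.83 dB

Convert to linear (a loss of L dB is a gain of −L dB): F_i = 10^(NF_i/10), G_i = 10^(G_i,dB/10)
  Stage 1: F_1 = 10^(3.87/10) = 2.438, G_1 = 10^(−3.87/10) = 0.4102
  Stage 2: F_2 = 10^(4.96/10) = 3.133, G_2 = 10^(11.1/10) = 12.88
Friis cascade:
  F = 2.438 + (3.133 − 1)/0.4102 = 7.638
NF = 10 log₁₀(7.638) = 8.83 dB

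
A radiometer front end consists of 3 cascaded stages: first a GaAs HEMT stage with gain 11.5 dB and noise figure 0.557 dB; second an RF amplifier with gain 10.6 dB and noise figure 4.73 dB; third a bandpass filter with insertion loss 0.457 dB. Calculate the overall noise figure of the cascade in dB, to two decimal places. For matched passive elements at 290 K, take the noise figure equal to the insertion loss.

Convert to linear (a loss of L dB is a gain of −L dB): F_i = 10^(NF_i/10), G_i = 10^(G_i,dB/10)
  Stage 1: F_1 = 10^(0.557/10) = 1.137, G_1 = 10^(11.5/10) = 14.13
  Stage 2: F_2 = 10^(4.73/10) = 2.972, G_2 = 10^(10.6/10) = 11.48
  Stage 3: F_3 = 10^(0.457/10) = 1.111, G_3 = 10^(−0.457/10) = 0.9001
Friis cascade:
  F = 1.137 + (2.972 − 1)/14.13 + (1.111 − 1)/162.2 = 1.277
NF = 10 log₁₀(1.277) = 1.06 dB

1.06 dB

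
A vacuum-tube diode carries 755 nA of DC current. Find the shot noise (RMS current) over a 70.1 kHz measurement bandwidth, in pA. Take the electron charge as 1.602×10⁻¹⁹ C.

I_n = √(2qI·B)
2qI·B = 2 × 1.602×10⁻¹⁹ × 7.55×10⁻⁷ × 7.01×10⁴ = 1.70×10⁻²⁰ A²
I_n = √(1.70×10⁻²⁰) = 1.30×10⁻¹⁰ A = 130 pA

130 pA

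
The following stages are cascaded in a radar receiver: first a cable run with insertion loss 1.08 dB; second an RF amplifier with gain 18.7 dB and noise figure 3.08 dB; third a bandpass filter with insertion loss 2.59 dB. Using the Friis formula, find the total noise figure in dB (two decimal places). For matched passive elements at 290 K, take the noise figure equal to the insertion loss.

Convert to linear (a loss of L dB is a gain of −L dB): F_i = 10^(NF_i/10), G_i = 10^(G_i,dB/10)
  Stage 1: F_1 = 10^(1.08/10) = 1.282, G_1 = 10^(−1.08/10) = 0.7798
  Stage 2: F_2 = 10^(3.08/10) = 2.032, G_2 = 10^(18.7/10) = 74.13
  Stage 3: F_3 = 10^(2.59/10) = 1.816, G_3 = 10^(−2.59/10) = 0.5508
Friis cascade:
  F = 1.282 + (2.032 − 1)/0.7798 + (1.816 − 1)/57.81 = 2.620
NF = 10 log₁₀(2.620) = 4.18 dB

4.18 dB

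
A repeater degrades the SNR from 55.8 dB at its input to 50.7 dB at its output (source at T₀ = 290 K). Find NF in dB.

5.1 dB

NF (dB) = SNR_in(dB) − SNR_out(dB) when the source is at T₀
NF = 55.8 − 50.7 = 5.1 dB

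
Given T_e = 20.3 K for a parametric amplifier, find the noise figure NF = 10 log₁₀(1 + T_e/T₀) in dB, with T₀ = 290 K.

F = 1 + T_e/T₀ = 1 + 20.3/290 = 1.07
NF = 10 log₁₀(1.07) = 0.294 dB

0.294 dB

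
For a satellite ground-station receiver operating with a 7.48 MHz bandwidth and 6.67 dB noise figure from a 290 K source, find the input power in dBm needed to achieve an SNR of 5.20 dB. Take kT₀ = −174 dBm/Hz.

Sensitivity = −174 + 10 log₁₀(B) + NF + SNR_min
= −174 + 68.74 + 6.67 + 5.20
= −93.39 dBm → −93.4 dBm

−93.4 dBm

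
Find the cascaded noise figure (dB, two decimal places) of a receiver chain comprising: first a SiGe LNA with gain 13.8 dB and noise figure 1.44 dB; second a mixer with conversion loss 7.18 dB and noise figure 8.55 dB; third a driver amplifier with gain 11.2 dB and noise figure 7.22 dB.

Convert to linear (a loss of L dB is a gain of −L dB): F_i = 10^(NF_i/10), G_i = 10^(G_i,dB/10)
  Stage 1: F_1 = 10^(1.44/10) = 1.393, G_1 = 10^(13.8/10) = 23.99
  Stage 2: F_2 = 10^(8.55/10) = 7.161, G_2 = 10^(−7.18/10) = 0.1914
  Stage 3: F_3 = 10^(7.22/10) = 5.272, G_3 = 10^(11.2/10) = 13.18
Friis cascade:
  F = 1.393 + (7.161 − 1)/23.99 + (5.272 − 1)/4.592 = 2.580
NF = 10 log₁₀(2.580) = 4.12 dB

4.12 dB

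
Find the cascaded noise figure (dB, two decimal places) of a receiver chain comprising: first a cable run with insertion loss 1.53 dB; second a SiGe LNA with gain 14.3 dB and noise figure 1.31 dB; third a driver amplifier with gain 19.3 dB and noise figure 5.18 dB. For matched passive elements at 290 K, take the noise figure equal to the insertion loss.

3.11 dB

Convert to linear (a loss of L dB is a gain of −L dB): F_i = 10^(NF_i/10), G_i = 10^(G_i,dB/10)
  Stage 1: F_1 = 10^(1.53/10) = 1.422, G_1 = 10^(−1.53/10) = 0.7031
  Stage 2: F_2 = 10^(1.31/10) = 1.352, G_2 = 10^(14.3/10) = 26.92
  Stage 3: F_3 = 10^(5.18/10) = 3.296, G_3 = 10^(19.3/10) = 85.11
Friis cascade:
  F = 1.422 + (1.352 − 1)/0.7031 + (3.296 − 1)/18.92 = 2.044
NF = 10 log₁₀(2.044) = 3.11 dB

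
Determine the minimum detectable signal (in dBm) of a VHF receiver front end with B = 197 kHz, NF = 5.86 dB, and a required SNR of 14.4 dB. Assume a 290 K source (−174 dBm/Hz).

Sensitivity = −174 + 10 log₁₀(B) + NF + SNR_min
= −174 + 52.94 + 5.86 + 14.4
= −100.80 dBm → −100.8 dBm

−100.8 dBm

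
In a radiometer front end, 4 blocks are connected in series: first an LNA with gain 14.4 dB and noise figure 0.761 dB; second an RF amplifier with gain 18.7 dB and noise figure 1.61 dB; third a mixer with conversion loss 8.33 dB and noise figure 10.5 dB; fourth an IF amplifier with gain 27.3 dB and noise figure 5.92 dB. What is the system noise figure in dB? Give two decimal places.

0.87 dB

Convert to linear (a loss of L dB is a gain of −L dB): F_i = 10^(NF_i/10), G_i = 10^(G_i,dB/10)
  Stage 1: F_1 = 10^(0.761/10) = 1.192, G_1 = 10^(14.4/10) = 27.54
  Stage 2: F_2 = 10^(1.61/10) = 1.449, G_2 = 10^(18.7/10) = 74.13
  Stage 3: F_3 = 10^(10.5/10) = 11.22, G_3 = 10^(−8.33/10) = 0.1469
  Stage 4: F_4 = 10^(5.92/10) = 3.908, G_4 = 10^(27.3/10) = 537.0
Friis cascade:
  F = 1.192 + (1.449 − 1)/27.54 + (11.22 − 1)/2042 + (3.908 − 1)/299.9 = 1.223
NF = 10 log₁₀(1.223) = 0.87 dB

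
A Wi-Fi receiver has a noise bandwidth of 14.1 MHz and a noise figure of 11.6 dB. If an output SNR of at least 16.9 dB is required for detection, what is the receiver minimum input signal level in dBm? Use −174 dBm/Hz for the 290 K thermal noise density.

−74.0 dBm

Sensitivity = −174 + 10 log₁₀(B) + NF + SNR_min
= −174 + 71.49 + 11.6 + 16.9
= −74.01 dBm → −74.0 dBm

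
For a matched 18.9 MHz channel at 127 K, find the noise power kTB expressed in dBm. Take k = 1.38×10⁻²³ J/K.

P_n = kTB = 1.38×10⁻²³ × 127 × 1.89×10⁷ = 3.31×10⁻¹⁴ W
In dBm: 10 log₁₀(3.31×10⁻¹⁴ / 10⁻³) = −104.8 dBm

−104.8 dBm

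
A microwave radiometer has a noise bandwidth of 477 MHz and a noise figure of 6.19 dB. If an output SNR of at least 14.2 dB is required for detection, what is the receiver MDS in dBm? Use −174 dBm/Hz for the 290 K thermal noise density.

Sensitivity = −174 + 10 log₁₀(B) + NF + SNR_min
= −174 + 86.79 + 6.19 + 14.2
= −66.82 dBm → −66.8 dBm

−66.8 dBm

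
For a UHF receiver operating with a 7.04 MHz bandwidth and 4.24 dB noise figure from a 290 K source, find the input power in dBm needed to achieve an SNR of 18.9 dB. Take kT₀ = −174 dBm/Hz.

Sensitivity = −174 + 10 log₁₀(B) + NF + SNR_min
= −174 + 68.48 + 4.24 + 18.9
= −82.38 dBm → −82.4 dBm

−82.4 dBm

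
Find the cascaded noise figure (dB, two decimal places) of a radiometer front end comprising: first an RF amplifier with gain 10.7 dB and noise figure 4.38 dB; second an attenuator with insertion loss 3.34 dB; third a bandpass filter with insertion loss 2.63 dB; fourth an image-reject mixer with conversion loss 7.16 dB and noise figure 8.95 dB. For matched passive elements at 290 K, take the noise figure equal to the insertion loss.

Convert to linear (a loss of L dB is a gain of −L dB): F_i = 10^(NF_i/10), G_i = 10^(G_i,dB/10)
  Stage 1: F_1 = 10^(4.38/10) = 2.742, G_1 = 10^(10.7/10) = 11.75
  Stage 2: F_2 = 10^(3.34/10) = 2.158, G_2 = 10^(−3.34/10) = 0.4634
  Stage 3: F_3 = 10^(2.63/10) = 1.832, G_3 = 10^(−2.63/10) = 0.5458
  Stage 4: F_4 = 10^(8.95/10) = 7.852, G_4 = 10^(−7.16/10) = 0.1923
Friis cascade:
  F = 2.742 + (2.158 − 1)/11.75 + (1.832 − 1)/5.445 + (7.852 − 1)/2.972 = 5.299
NF = 10 log₁₀(5.299) = 7.24 dB

7.24 dB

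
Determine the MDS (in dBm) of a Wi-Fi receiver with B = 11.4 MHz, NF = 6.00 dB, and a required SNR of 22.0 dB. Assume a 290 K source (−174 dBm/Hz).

−75.4 dBm

Sensitivity = −174 + 10 log₁₀(B) + NF + SNR_min
= −174 + 70.57 + 6.00 + 22.0
= −75.43 dBm → −75.4 dBm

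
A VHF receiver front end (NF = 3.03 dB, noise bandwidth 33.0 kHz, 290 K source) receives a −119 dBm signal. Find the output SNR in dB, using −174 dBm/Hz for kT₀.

Noise floor: N = −174 + 10 log₁₀(B) + NF
10 log₁₀(3.30×10⁴) = 45.19 dB
N = −174 + 45.19 + 3.03 = −125.78 dBm
SNR = P_sig − N = −119 − (−125.78) = 6.78 dB → 6.8 dB

6.8 dB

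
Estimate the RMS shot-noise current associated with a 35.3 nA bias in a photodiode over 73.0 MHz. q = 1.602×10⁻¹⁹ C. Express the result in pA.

I_n = √(2qI·B)
2qI·B = 2 × 1.602×10⁻¹⁹ × 3.53×10⁻⁸ × 7.30×10⁷ = 8.26×10⁻¹⁹ A²
I_n = √(8.26×10⁻¹⁹) = 9.09×10⁻¹⁰ A = 909 pA

909 pA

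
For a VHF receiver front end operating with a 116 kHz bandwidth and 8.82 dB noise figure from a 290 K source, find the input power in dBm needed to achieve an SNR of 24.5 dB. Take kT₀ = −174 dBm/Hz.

−90.0 dBm

Sensitivity = −174 + 10 log₁₀(B) + NF + SNR_min
= −174 + 50.64 + 8.82 + 24.5
= −90.04 dBm → −90.0 dBm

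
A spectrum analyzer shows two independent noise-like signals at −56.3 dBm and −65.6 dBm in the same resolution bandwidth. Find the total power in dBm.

−55.8 dBm

Convert to linear, add, convert back:
P₁ = 2.34×10⁻⁹ W, P₂ = 2.75×10⁻¹⁰ W
P_tot = 2.62×10⁻⁹ W → 10 log₁₀(P_tot / 10⁻³) = −55.8 dBm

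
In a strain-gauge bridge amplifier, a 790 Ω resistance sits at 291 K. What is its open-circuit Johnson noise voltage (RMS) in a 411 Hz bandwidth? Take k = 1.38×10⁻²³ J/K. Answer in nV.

72.2 nV

V_n = √(4kTRB)
4kTRB = 4 × 1.38×10⁻²³ × 291 × 7.90×10² × 4.11×10² = 5.22×10⁻¹⁵ V²
V_n = √(5.22×10⁻¹⁵) = 7.22×10⁻⁸ V = 72.2 nV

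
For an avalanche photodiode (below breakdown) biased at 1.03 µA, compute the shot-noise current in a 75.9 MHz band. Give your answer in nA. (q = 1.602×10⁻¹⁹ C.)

5.00 nA

I_n = √(2qI·B)
2qI·B = 2 × 1.602×10⁻¹⁹ × 1.03×10⁻⁶ × 7.59×10⁷ = 2.50×10⁻¹⁷ A²
I_n = √(2.50×10⁻¹⁷) = 5.00×10⁻⁹ A = 5.00 nA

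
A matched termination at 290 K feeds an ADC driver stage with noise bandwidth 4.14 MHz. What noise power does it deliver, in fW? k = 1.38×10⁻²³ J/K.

16.6 fW

P_n = kTB = 1.38×10⁻²³ × 290 × 4.14×10⁶ = 1.66×10⁻¹⁴ W = 16.6 fW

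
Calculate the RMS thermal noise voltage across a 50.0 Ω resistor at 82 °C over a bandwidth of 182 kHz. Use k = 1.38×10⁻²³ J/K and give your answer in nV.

T = 82 °C + 273.15 = 355.15 K
V_n = √(4kTRB)
4kTRB = 4 × 1.38×10⁻²³ × 355.15 × 5.00×10¹ × 1.82×10⁵ = 1.78×10⁻¹³ V²
V_n = √(1.78×10⁻¹³) = 4.22×10⁻⁷ V = 422 nV

422 nV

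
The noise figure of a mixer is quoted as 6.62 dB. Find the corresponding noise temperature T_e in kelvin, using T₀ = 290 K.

1042 K

F = 10^(6.62/10) = 4.59198
T_e = (F − 1)·T₀ = (4.59198 − 1) × 290 = 1042 K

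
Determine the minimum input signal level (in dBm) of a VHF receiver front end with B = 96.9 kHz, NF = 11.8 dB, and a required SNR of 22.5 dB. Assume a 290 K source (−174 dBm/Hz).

−89.8 dBm

Sensitivity = −174 + 10 log₁₀(B) + NF + SNR_min
= −174 + 49.86 + 11.8 + 22.5
= −89.84 dBm → −89.8 dBm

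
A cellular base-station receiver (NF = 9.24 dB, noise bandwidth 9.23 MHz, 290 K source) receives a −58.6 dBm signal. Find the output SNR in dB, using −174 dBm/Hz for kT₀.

36.5 dB

Noise floor: N = −174 + 10 log₁₀(B) + NF
10 log₁₀(9.23×10⁶) = 69.65 dB
N = −174 + 69.65 + 9.24 = −95.11 dBm
SNR = P_sig − N = −58.6 − (−95.11) = 36.51 dB → 36.5 dB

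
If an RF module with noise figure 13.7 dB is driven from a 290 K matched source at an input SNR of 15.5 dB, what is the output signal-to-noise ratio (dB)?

By definition F = SNR_in/SNR_out, so in dB: SNR_out = SNR_in − NF
SNR_out = 15.5 − 13.7 = 1.8 dB

1.8 dB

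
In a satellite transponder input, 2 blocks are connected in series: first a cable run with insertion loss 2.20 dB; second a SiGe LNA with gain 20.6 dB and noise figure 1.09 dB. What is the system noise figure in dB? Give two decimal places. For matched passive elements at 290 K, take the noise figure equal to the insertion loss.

3.29 dB

Convert to linear (a loss of L dB is a gain of −L dB): F_i = 10^(NF_i/10), G_i = 10^(G_i,dB/10)
  Stage 1: F_1 = 10^(2.20/10) = 1.660, G_1 = 10^(−2.20/10) = 0.6026
  Stage 2: F_2 = 10^(1.09/10) = 1.285, G_2 = 10^(20.6/10) = 114.8
Friis cascade:
  F = 1.660 + (1.285 − 1)/0.6026 = 2.133
NF = 10 log₁₀(2.133) = 3.29 dB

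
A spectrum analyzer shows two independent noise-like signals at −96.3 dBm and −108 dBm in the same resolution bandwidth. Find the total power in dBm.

−96.0 dBm

Convert to linear, add, convert back:
P₁ = 2.34×10⁻¹³ W, P₂ = 1.58×10⁻¹⁴ W
P_tot = 2.50×10⁻¹³ W → 10 log₁₀(P_tot / 10⁻³) = −96.0 dBm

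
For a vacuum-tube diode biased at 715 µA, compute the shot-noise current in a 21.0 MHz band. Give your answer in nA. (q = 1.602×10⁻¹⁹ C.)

69.4 nA

I_n = √(2qI·B)
2qI·B = 2 × 1.602×10⁻¹⁹ × 7.15×10⁻⁴ × 2.10×10⁷ = 4.81×10⁻¹⁵ A²
I_n = √(4.81×10⁻¹⁵) = 6.94×10⁻⁸ A = 69.4 nA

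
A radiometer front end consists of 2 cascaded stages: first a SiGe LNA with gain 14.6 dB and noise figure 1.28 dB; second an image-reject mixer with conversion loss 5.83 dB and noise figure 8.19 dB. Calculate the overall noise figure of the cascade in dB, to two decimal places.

Convert to linear (a loss of L dB is a gain of −L dB): F_i = 10^(NF_i/10), G_i = 10^(G_i,dB/10)
  Stage 1: F_1 = 10^(1.28/10) = 1.343, G_1 = 10^(14.6/10) = 28.84
  Stage 2: F_2 = 10^(8.19/10) = 6.592, G_2 = 10^(−5.83/10) = 0.2612
Friis cascade:
  F = 1.343 + (6.592 − 1)/28.84 = 1.537
NF = 10 log₁₀(1.537) = 1.87 dB

1.87 dB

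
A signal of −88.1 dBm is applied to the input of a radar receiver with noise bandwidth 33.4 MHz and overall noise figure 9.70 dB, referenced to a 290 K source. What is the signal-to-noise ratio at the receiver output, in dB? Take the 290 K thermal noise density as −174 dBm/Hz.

Noise floor: N = −174 + 10 log₁₀(B) + NF
10 log₁₀(3.34×10⁷) = 75.24 dB
N = −174 + 75.24 + 9.70 = −89.06 dBm
SNR = P_sig − N = −88.1 − (−89.06) = 0.96 dB → 1.0 dB

1.0 dB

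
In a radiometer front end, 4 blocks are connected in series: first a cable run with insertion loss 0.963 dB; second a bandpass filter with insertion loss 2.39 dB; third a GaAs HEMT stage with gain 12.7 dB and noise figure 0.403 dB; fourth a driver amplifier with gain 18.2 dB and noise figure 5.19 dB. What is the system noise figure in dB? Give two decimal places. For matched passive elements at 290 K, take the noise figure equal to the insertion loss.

4.22 dB

Convert to linear (a loss of L dB is a gain of −L dB): F_i = 10^(NF_i/10), G_i = 10^(G_i,dB/10)
  Stage 1: F_1 = 10^(0.963/10) = 1.248, G_1 = 10^(−0.963/10) = 0.8011
  Stage 2: F_2 = 10^(2.39/10) = 1.734, G_2 = 10^(−2.39/10) = 0.5768
  Stage 3: F_3 = 10^(0.403/10) = 1.097, G_3 = 10^(12.7/10) = 18.62
  Stage 4: F_4 = 10^(5.19/10) = 3.304, G_4 = 10^(18.2/10) = 66.07
Friis cascade:
  F = 1.248 + (1.734 − 1)/0.8011 + (1.097 − 1)/0.4621 + (3.304 − 1)/8.604 = 2.642
NF = 10 log₁₀(2.642) = 4.22 dB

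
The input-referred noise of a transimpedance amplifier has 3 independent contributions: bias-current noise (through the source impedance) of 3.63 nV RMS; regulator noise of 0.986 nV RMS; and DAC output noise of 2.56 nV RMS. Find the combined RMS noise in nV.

Uncorrelated sources add in power (mean-square): V_tot = √(ΣV_i²)
V_tot = √[(3.63×10⁻⁹)² + (9.86×10⁻¹⁰)² + (2.56×10⁻⁹)²] = 4.55×10⁻⁹ V = 4.55 nV

4.55 nV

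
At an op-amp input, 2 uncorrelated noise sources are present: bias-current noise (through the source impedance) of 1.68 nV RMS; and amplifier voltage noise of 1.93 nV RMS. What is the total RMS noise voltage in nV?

Uncorrelated sources add in power (mean-square): V_tot = √(ΣV_i²)
V_tot = √[(1.68×10⁻⁹)² + (1.93×10⁻⁹)²] = 2.56×10⁻⁹ V = 2.56 nV

2.56 nV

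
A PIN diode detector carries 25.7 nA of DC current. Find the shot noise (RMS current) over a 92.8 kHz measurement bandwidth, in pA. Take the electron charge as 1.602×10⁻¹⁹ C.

27.6 pA

I_n = √(2qI·B)
2qI·B = 2 × 1.602×10⁻¹⁹ × 2.57×10⁻⁸ × 9.28×10⁴ = 7.64×10⁻²² A²
I_n = √(7.64×10⁻²²) = 2.76×10⁻¹¹ A = 27.6 pA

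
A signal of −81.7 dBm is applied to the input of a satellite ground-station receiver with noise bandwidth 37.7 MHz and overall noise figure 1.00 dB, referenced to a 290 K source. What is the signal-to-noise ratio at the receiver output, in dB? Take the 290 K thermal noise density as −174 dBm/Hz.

Noise floor: N = −174 + 10 log₁₀(B) + NF
10 log₁₀(3.77×10⁷) = 75.76 dB
N = −174 + 75.76 + 1.00 = −97.24 dBm
SNR = P_sig − N = −81.7 − (−97.24) = 15.54 dB → 15.5 dB

15.5 dB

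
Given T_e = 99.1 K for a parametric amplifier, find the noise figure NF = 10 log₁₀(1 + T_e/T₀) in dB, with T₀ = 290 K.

F = 1 + T_e/T₀ = 1 + 99.1/290 = 1.34172
NF = 10 log₁₀(1.34172) = 1.28 dB

1.28 dB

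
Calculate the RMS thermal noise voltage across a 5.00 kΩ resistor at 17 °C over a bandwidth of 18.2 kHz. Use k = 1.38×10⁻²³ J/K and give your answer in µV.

1.21 µV

T = 17 °C + 273.15 = 290.15 K
V_n = √(4kTRB)
4kTRB = 4 × 1.38×10⁻²³ × 290.15 × 5.00×10³ × 1.82×10⁴ = 1.46×10⁻¹² V²
V_n = √(1.46×10⁻¹²) = 1.21×10⁻⁶ V = 1.21 µV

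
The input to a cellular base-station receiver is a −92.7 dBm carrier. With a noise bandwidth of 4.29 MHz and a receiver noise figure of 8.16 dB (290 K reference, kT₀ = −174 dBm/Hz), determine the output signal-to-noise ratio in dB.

6.8 dB

Noise floor: N = −174 + 10 log₁₀(B) + NF
10 log₁₀(4.29×10⁶) = 66.32 dB
N = −174 + 66.32 + 8.16 = −99.52 dBm
SNR = P_sig − N = −92.7 − (−99.52) = 6.82 dB → 6.8 dB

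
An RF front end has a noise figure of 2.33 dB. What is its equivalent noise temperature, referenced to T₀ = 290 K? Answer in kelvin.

F = 10^(2.33/10) = 1.71002
T_e = (F − 1)·T₀ = (1.71002 − 1) × 290 = 206 K

206 K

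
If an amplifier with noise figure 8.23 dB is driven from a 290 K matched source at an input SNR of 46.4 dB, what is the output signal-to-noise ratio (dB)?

By definition F = SNR_in/SNR_out, so in dB: SNR_out = SNR_in − NF
SNR_out = 46.4 − 8.23 = 38.17 dB

38.17 dB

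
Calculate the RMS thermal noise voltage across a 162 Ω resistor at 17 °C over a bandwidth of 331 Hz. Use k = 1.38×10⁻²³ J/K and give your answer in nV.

29.3 nV

T = 17 °C + 273.15 = 290.15 K
V_n = √(4kTRB)
4kTRB = 4 × 1.38×10⁻²³ × 290.15 × 1.62×10² × 3.31×10² = 8.59×10⁻¹⁶ V²
V_n = √(8.59×10⁻¹⁶) = 2.93×10⁻⁸ V = 29.3 nV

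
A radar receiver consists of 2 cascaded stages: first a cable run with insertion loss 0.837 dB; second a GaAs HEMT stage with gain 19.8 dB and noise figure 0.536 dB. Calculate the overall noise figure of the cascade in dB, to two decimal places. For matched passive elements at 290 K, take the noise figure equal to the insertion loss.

1.37 dB

Convert to linear (a loss of L dB is a gain of −L dB): F_i = 10^(NF_i/10), G_i = 10^(G_i,dB/10)
  Stage 1: F_1 = 10^(0.837/10) = 1.213, G_1 = 10^(−0.837/10) = 0.8247
  Stage 2: F_2 = 10^(0.536/10) = 1.131, G_2 = 10^(19.8/10) = 95.50
Friis cascade:
  F = 1.213 + (1.131 − 1)/0.8247 = 1.372
NF = 10 log₁₀(1.372) = 1.37 dB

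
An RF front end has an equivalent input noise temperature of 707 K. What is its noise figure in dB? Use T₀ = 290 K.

5.36 dB

F = 1 + T_e/T₀ = 1 + 707/290 = 3.43793
NF = 10 log₁₀(3.43793) = 5.36 dB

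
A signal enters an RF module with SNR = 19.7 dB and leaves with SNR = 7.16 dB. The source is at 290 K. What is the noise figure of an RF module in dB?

NF (dB) = SNR_in(dB) − SNR_out(dB) when the source is at T₀
NF = 19.7 − 7.16 = 12.54 dB

12.54 dB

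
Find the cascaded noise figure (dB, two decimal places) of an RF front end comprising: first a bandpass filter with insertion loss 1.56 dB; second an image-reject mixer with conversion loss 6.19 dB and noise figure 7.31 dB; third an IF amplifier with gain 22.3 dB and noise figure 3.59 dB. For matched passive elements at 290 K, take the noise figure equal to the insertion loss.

11.87 dB

Convert to linear (a loss of L dB is a gain of −L dB): F_i = 10^(NF_i/10), G_i = 10^(G_i,dB/10)
  Stage 1: F_1 = 10^(1.56/10) = 1.432, G_1 = 10^(−1.56/10) = 0.6982
  Stage 2: F_2 = 10^(7.31/10) = 5.383, G_2 = 10^(−6.19/10) = 0.2404
  Stage 3: F_3 = 10^(3.59/10) = 2.286, G_3 = 10^(22.3/10) = 169.8
Friis cascade:
  F = 1.432 + (5.383 − 1)/0.6982 + (2.286 − 1)/0.1679 = 15.37
NF = 10 log₁₀(15.37) = 11.87 dB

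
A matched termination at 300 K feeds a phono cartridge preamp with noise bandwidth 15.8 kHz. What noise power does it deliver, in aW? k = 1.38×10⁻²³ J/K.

65.4 aW

P_n = kTB = 1.38×10⁻²³ × 300 × 1.58×10⁴ = 6.54×10⁻¹⁷ W = 65.4 aW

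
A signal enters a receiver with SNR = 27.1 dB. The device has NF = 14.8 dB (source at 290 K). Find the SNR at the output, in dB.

12.3 dB

By definition F = SNR_in/SNR_out, so in dB: SNR_out = SNR_in − NF
SNR_out = 27.1 − 14.8 = 12.3 dB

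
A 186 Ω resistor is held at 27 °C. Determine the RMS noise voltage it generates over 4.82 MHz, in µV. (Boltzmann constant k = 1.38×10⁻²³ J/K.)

3.85 µV

T = 27 °C + 273.15 = 300.15 K
V_n = √(4kTRB)
4kTRB = 4 × 1.38×10⁻²³ × 300.15 × 1.86×10² × 4.82×10⁶ = 1.49×10⁻¹¹ V²
V_n = √(1.49×10⁻¹¹) = 3.85×10⁻⁶ V = 3.85 µV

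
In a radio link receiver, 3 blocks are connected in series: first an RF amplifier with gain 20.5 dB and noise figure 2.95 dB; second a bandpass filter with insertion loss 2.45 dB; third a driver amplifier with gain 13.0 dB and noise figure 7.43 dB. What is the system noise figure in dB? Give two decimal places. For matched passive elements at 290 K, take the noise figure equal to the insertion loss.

Convert to linear (a loss of L dB is a gain of −L dB): F_i = 10^(NF_i/10), G_i = 10^(G_i,dB/10)
  Stage 1: F_1 = 10^(2.95/10) = 1.972, G_1 = 10^(20.5/10) = 112.2
  Stage 2: F_2 = 10^(2.45/10) = 1.758, G_2 = 10^(−2.45/10) = 0.5689
  Stage 3: F_3 = 10^(7.43/10) = 5.534, G_3 = 10^(13.0/10) = 19.95
Friis cascade:
  F = 1.972 + (1.758 − 1)/112.2 + (5.534 − 1)/63.83 = 2.050
NF = 10 log₁₀(2.050) = 3.12 dB

3.12 dB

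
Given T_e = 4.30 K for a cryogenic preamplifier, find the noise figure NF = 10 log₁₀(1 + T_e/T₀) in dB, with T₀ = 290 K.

0.064 dB

F = 1 + T_e/T₀ = 1 + 4.30/290 = 1.01483
NF = 10 log₁₀(1.01483) = 0.064 dB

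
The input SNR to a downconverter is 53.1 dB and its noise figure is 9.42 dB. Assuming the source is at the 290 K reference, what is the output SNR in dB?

43.68 dB

By definition F = SNR_in/SNR_out, so in dB: SNR_out = SNR_in − NF
SNR_out = 53.1 − 9.42 = 43.68 dB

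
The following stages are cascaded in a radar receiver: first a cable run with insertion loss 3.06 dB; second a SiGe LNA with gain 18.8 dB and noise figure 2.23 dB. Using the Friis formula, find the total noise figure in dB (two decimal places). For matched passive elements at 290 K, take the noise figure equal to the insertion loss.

Convert to linear (a loss of L dB is a gain of −L dB): F_i = 10^(NF_i/10), G_i = 10^(G_i,dB/10)
  Stage 1: F_1 = 10^(3.06/10) = 2.023, G_1 = 10^(−3.06/10) = 0.4943
  Stage 2: F_2 = 10^(2.23/10) = 1.671, G_2 = 10^(18.8/10) = 75.86
Friis cascade:
  F = 2.023 + (1.671 − 1)/0.4943 = 3.381
NF = 10 log₁₀(3.381) = 5.29 dB

5.29 dB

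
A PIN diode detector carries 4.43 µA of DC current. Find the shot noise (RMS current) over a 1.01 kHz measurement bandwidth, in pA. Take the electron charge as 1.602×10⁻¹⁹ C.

I_n = √(2qI·B)
2qI·B = 2 × 1.602×10⁻¹⁹ × 4.43×10⁻⁶ × 1.01×10³ = 1.43×10⁻²¹ A²
I_n = √(1.43×10⁻²¹) = 3.79×10⁻¹¹ A = 37.9 pA

37.9 pA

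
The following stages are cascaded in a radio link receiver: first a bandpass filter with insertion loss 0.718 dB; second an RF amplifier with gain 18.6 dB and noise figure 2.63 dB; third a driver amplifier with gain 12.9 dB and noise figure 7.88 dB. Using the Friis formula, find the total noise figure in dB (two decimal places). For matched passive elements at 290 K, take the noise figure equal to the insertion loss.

Convert to linear (a loss of L dB is a gain of −L dB): F_i = 10^(NF_i/10), G_i = 10^(G_i,dB/10)
  Stage 1: F_1 = 10^(0.718/10) = 1.180, G_1 = 10^(−0.718/10) = 0.8476
  Stage 2: F_2 = 10^(2.63/10) = 1.832, G_2 = 10^(18.6/10) = 72.44
  Stage 3: F_3 = 10^(7.88/10) = 6.138, G_3 = 10^(12.9/10) = 19.50
Friis cascade:
  F = 1.180 + (1.832 − 1)/0.8476 + (6.138 − 1)/61.40 = 2.245
NF = 10 log₁₀(2.245) = 3.51 dB

3.51 dB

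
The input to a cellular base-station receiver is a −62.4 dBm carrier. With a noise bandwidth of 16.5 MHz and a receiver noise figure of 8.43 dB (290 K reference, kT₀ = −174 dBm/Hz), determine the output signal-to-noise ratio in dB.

31.0 dB

Noise floor: N = −174 + 10 log₁₀(B) + NF
10 log₁₀(1.65×10⁷) = 72.17 dB
N = −174 + 72.17 + 8.43 = −93.40 dBm
SNR = P_sig − N = −62.4 − (−93.40) = 31.00 dB → 31.0 dB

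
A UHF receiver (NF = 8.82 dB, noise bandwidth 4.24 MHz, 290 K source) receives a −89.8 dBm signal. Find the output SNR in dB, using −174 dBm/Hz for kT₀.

9.1 dB

Noise floor: N = −174 + 10 log₁₀(B) + NF
10 log₁₀(4.24×10⁶) = 66.27 dB
N = −174 + 66.27 + 8.82 = −98.91 dBm
SNR = P_sig − N = −89.8 − (−98.91) = 9.11 dB → 9.1 dB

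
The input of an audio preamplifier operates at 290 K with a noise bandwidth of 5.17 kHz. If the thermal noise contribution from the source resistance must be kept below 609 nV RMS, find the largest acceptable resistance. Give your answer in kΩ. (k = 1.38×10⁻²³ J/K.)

4.48 kΩ

Johnson–Nyquist: V_n = √(4kTRB) ⇒ R = V_n² / (4kTB)
4kTB = 4 × 1.38×10⁻²³ × 290 × 5.17×10³ = 8.28×10⁻¹⁷
R = (6.09×10⁻⁷)² / 8.28×10⁻¹⁷ = 4.48×10³ Ω = 4.48 kΩ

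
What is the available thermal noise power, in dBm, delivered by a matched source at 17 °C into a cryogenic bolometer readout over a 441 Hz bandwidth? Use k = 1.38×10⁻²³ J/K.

−147.5 dBm

T = 17 °C + 273.15 = 290.15 K
P_n = kTB = 1.38×10⁻²³ × 290.15 × 4.41×10² = 1.77×10⁻¹⁸ W
In dBm: 10 log₁₀(1.77×10⁻¹⁸ / 10⁻³) = −147.5 dBm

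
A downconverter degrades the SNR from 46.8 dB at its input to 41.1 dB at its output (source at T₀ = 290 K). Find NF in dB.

NF (dB) = SNR_in(dB) − SNR_out(dB) when the source is at T₀
NF = 46.8 − 41.1 = 5.7 dB

5.7 dB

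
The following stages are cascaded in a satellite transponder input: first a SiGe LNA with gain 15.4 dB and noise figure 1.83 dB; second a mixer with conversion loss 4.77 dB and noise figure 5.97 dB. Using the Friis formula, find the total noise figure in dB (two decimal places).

2.07 dB

Convert to linear (a loss of L dB is a gain of −L dB): F_i = 10^(NF_i/10), G_i = 10^(G_i,dB/10)
  Stage 1: F_1 = 10^(1.83/10) = 1.524, G_1 = 10^(15.4/10) = 34.67
  Stage 2: F_2 = 10^(5.97/10) = 3.954, G_2 = 10^(−4.77/10) = 0.3334
Friis cascade:
  F = 1.524 + (3.954 − 1)/34.67 = 1.609
NF = 10 log₁₀(1.609) = 2.07 dB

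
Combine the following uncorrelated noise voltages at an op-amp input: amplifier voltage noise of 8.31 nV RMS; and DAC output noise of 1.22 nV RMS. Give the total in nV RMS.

Uncorrelated sources add in power (mean-square): V_tot = √(ΣV_i²)
V_tot = √[(8.31×10⁻⁹)² + (1.22×10⁻⁹)²] = 8.40×10⁻⁹ V = 8.40 nV

8.40 nV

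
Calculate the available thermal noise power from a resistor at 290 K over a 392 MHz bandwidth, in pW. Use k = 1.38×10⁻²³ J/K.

P_n = kTB = 1.38×10⁻²³ × 290 × 3.92×10⁸ = 1.57×10⁻¹² W = 1.57 pW

1.57 pW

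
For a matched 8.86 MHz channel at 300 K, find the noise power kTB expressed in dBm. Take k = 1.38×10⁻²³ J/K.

P_n = kTB = 1.38×10⁻²³ × 300 × 8.86×10⁶ = 3.67×10⁻¹⁴ W
In dBm: 10 log₁₀(3.67×10⁻¹⁴ / 10⁻³) = −104.4 dBm

−104.4 dBm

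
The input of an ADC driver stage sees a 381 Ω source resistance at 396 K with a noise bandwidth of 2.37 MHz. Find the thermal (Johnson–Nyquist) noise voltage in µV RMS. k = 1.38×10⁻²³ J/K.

4.44 µV

V_n = √(4kTRB)
4kTRB = 4 × 1.38×10⁻²³ × 396 × 3.81×10² × 2.37×10⁶ = 1.97×10⁻¹¹ V²
V_n = √(1.97×10⁻¹¹) = 4.44×10⁻⁶ V = 4.44 µV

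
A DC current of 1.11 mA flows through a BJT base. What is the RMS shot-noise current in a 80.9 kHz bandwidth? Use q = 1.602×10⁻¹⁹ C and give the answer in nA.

I_n = √(2qI·B)
2qI·B = 2 × 1.602×10⁻¹⁹ × 1.11×10⁻³ × 8.09×10⁴ = 2.88×10⁻¹⁷ A²
I_n = √(2.88×10⁻¹⁷) = 5.36×10⁻⁹ A = 5.36 nA

5.36 nA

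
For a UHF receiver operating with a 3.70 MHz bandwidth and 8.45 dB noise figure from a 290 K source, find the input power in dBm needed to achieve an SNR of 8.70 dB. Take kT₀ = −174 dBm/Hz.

−91.2 dBm

Sensitivity = −174 + 10 log₁₀(B) + NF + SNR_min
= −174 + 65.68 + 8.45 + 8.70
= −91.17 dBm → −91.2 dBm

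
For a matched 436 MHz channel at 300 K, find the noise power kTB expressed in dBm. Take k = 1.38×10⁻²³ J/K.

P_n = kTB = 1.38×10⁻²³ × 300 × 4.36×10⁸ = 1.81×10⁻¹² W
In dBm: 10 log₁₀(1.81×10⁻¹² / 10⁻³) = −87.4 dBm

−87.4 dBm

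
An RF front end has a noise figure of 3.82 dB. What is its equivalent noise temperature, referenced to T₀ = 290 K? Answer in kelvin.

409 K

F = 10^(3.82/10) = 2.40991
T_e = (F − 1)·T₀ = (2.40991 − 1) × 290 = 409 K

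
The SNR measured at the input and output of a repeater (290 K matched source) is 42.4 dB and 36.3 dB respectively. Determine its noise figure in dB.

NF (dB) = SNR_in(dB) − SNR_out(dB) when the source is at T₀
NF = 42.4 − 36.3 = 6.1 dB

6.1 dB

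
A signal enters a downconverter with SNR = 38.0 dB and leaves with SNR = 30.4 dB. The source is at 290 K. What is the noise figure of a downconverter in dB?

7.6 dB

NF (dB) = SNR_in(dB) − SNR_out(dB) when the source is at T₀
NF = 38.0 − 30.4 = 7.6 dB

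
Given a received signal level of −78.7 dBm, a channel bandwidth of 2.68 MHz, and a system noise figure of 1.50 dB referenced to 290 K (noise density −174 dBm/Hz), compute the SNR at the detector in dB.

Noise floor: N = −174 + 10 log₁₀(B) + NF
10 log₁₀(2.68×10⁶) = 64.28 dB
N = −174 + 64.28 + 1.50 = −108.22 dBm
SNR = P_sig − N = −78.7 − (−108.22) = 29.52 dB → 29.5 dB

29.5 dB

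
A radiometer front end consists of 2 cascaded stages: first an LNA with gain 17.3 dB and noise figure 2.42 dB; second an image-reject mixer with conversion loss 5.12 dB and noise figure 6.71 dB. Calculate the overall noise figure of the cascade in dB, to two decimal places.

2.59 dB

Convert to linear (a loss of L dB is a gain of −L dB): F_i = 10^(NF_i/10), G_i = 10^(G_i,dB/10)
  Stage 1: F_1 = 10^(2.42/10) = 1.746, G_1 = 10^(17.3/10) = 53.70
  Stage 2: F_2 = 10^(6.71/10) = 4.688, G_2 = 10^(−5.12/10) = 0.3076
Friis cascade:
  F = 1.746 + (4.688 − 1)/53.70 = 1.814
NF = 10 log₁₀(1.814) = 2.59 dB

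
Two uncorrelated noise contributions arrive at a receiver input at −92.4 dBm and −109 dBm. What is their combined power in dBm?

Convert to linear, add, convert back:
P₁ = 5.75×10⁻¹³ W, P₂ = 1.26×10⁻¹⁴ W
P_tot = 5.88×10⁻¹³ W → 10 log₁₀(P_tot / 10⁻³) = −92.3 dBm

−92.3 dBm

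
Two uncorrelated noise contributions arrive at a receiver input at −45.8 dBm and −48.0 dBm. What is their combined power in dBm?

Convert to linear, add, convert back:
P₁ = 2.63×10⁻⁸ W, P₂ = 1.58×10⁻⁸ W
P_tot = 4.22×10⁻⁸ W → 10 log₁₀(P_tot / 10⁻³) = −43.8 dBm

−43.8 dBm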